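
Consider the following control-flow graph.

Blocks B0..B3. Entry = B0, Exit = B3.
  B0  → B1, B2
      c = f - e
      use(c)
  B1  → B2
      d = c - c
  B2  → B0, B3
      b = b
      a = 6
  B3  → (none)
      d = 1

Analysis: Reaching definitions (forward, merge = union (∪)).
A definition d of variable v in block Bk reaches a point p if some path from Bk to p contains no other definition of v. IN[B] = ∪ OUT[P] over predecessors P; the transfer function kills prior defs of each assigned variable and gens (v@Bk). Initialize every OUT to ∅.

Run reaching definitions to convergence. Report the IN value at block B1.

Converged values:
  B0:  IN={a@B2, b@B2, c@B0, d@B1}  OUT={a@B2, b@B2, c@B0, d@B1}
  B1:  IN={a@B2, b@B2, c@B0, d@B1}  OUT={a@B2, b@B2, c@B0, d@B1}
  B2:  IN={a@B2, b@B2, c@B0, d@B1}  OUT={a@B2, b@B2, c@B0, d@B1}
  B3:  IN={a@B2, b@B2, c@B0, d@B1}  OUT={a@B2, b@B2, c@B0, d@B3}

Merge at B1: IN[B1] = OUT[B0] = {a@B2, b@B2, c@B0, d@B1}

Answer: {a@B2, b@B2, c@B0, d@B1}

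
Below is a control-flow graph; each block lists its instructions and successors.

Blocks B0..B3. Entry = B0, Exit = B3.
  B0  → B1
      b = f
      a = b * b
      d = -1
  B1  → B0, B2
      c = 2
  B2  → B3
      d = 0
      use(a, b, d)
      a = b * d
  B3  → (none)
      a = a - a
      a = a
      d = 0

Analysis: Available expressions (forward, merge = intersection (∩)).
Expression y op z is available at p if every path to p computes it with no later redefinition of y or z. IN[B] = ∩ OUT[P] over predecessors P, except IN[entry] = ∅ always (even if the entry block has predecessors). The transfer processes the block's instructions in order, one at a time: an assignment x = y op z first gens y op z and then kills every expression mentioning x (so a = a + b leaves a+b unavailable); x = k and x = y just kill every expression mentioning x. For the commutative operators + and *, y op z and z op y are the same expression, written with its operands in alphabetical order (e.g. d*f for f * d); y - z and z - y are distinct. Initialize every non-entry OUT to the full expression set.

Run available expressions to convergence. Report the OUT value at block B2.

Answer: {b*b, b*d}

Trace:
Converged values:
  B0:  IN={}  OUT={b*b}
  B1:  IN={b*b}  OUT={b*b}
  B2:  IN={b*b}  OUT={b*b, b*d}
  B3:  IN={b*b, b*d}  OUT={b*b}

Merge at B2: IN[B2] = OUT[B1] = {b*b}
Applying B2's transfer function to that IN value gives OUT[B2] (row B2 above).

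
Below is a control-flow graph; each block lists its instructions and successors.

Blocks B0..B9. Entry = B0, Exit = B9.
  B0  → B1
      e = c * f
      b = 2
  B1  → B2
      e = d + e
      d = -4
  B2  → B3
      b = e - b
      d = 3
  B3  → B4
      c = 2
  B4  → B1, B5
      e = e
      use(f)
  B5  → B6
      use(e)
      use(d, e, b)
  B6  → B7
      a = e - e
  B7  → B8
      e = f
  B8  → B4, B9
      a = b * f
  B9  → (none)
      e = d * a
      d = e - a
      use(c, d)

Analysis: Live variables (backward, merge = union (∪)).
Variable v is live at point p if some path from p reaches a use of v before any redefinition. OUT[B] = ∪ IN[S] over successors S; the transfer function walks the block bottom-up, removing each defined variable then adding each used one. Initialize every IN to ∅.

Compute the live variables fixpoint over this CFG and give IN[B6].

Answer: {b, c, d, e, f}

Derivation:
Converged values:
  B0:   IN={c, d, f}   OUT={b, d, e, f}
  B1:   IN={b, d, e, f}   OUT={b, e, f}
  B2:   IN={b, e, f}   OUT={b, d, e, f}
  B3:   IN={b, d, e, f}   OUT={b, c, d, e, f}
  B4:   IN={b, c, d, e, f}   OUT={b, c, d, e, f}
  B5:   IN={b, c, d, e, f}   OUT={b, c, d, e, f}
  B6:   IN={b, c, d, e, f}   OUT={b, c, d, f}
  B7:   IN={b, c, d, f}   OUT={b, c, d, e, f}
  B8:   IN={b, c, d, e, f}   OUT={a, b, c, d, e, f}
  B9:   IN={a, c, d}   OUT={}

Merge at B6: OUT[B6] = IN[B7] = {b, c, d, f}
Applying B6's transfer function to that OUT value gives IN[B6] (row B6 above).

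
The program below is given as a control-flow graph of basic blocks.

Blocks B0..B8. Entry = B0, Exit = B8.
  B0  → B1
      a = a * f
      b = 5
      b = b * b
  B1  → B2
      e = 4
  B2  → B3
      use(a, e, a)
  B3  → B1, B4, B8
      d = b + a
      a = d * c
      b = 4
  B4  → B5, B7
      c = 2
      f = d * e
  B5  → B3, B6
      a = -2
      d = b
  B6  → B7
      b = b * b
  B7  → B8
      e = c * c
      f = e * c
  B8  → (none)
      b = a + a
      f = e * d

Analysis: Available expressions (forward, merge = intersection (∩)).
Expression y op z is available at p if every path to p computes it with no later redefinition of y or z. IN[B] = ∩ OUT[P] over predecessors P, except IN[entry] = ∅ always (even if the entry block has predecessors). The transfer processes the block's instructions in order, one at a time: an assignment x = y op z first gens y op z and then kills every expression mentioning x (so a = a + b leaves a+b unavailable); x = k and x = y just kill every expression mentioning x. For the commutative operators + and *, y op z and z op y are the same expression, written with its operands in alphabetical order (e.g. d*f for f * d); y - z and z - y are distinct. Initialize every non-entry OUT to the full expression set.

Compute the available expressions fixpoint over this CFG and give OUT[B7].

Answer: {c*c, c*e}

Working:
Converged values:
  B0:  IN={}  OUT={}
  B1:  IN={}  OUT={}
  B2:  IN={}  OUT={}
  B3:  IN={}  OUT={c*d}
  B4:  IN={c*d}  OUT={d*e}
  B5:  IN={d*e}  OUT={}
  B6:  IN={}  OUT={}
  B7:  IN={}  OUT={c*c, c*e}
  B8:  IN={}  OUT={a+a, d*e}

Merge at B7: IN[B7] = OUT[B4] ∩ OUT[B6] = {}
Applying B7's transfer function to that IN value gives OUT[B7] (row B7 above).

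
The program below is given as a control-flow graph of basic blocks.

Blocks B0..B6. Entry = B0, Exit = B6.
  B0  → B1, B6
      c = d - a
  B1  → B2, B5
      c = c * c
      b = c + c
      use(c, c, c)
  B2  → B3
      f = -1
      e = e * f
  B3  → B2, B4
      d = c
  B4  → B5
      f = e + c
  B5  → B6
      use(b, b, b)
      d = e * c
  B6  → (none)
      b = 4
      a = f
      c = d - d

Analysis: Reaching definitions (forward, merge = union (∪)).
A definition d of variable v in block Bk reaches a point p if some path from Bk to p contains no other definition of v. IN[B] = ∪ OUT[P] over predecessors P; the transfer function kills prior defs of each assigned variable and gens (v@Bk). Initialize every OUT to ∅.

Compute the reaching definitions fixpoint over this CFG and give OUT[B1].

Fixpoint table:
  B0:  IN={}  OUT={c@B0}
  B1:  IN={c@B0}  OUT={b@B1, c@B1}
  B2:  IN={b@B1, c@B1, d@B3, e@B2, f@B2}  OUT={b@B1, c@B1, d@B3, e@B2, f@B2}
  B3:  IN={b@B1, c@B1, d@B3, e@B2, f@B2}  OUT={b@B1, c@B1, d@B3, e@B2, f@B2}
  B4:  IN={b@B1, c@B1, d@B3, e@B2, f@B2}  OUT={b@B1, c@B1, d@B3, e@B2, f@B4}
  B5:  IN={b@B1, c@B1, d@B3, e@B2, f@B4}  OUT={b@B1, c@B1, d@B5, e@B2, f@B4}
  B6:  IN={b@B1, c@B0, c@B1, d@B5, e@B2, f@B4}  OUT={a@B6, b@B6, c@B6, d@B5, e@B2, f@B4}

Merge at B1: IN[B1] = OUT[B0] = {c@B0}
Applying B1's transfer function to that IN value gives OUT[B1] (row B1 above).

Answer: {b@B1, c@B1}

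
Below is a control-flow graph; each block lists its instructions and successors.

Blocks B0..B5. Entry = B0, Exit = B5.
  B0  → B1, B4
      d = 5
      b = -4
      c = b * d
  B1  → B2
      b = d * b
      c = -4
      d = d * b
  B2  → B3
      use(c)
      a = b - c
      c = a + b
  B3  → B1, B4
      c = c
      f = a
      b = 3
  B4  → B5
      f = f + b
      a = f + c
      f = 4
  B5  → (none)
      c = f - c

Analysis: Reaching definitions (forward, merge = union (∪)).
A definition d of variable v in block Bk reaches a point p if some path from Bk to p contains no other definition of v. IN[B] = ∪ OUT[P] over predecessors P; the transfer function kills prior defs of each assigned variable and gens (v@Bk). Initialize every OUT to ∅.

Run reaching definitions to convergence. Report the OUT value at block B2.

Converged values:
  B0:   IN={}   OUT={b@B0, c@B0, d@B0}
  B1:   IN={a@B2, b@B0, b@B3, c@B0, c@B3, d@B0, d@B1, f@B3}   OUT={a@B2, b@B1, c@B1, d@B1, f@B3}
  B2:   IN={a@B2, b@B1, c@B1, d@B1, f@B3}   OUT={a@B2, b@B1, c@B2, d@B1, f@B3}
  B3:   IN={a@B2, b@B1, c@B2, d@B1, f@B3}   OUT={a@B2, b@B3, c@B3, d@B1, f@B3}
  B4:   IN={a@B2, b@B0, b@B3, c@B0, c@B3, d@B0, d@B1, f@B3}   OUT={a@B4, b@B0, b@B3, c@B0, c@B3, d@B0, d@B1, f@B4}
  B5:   IN={a@B4, b@B0, b@B3, c@B0, c@B3, d@B0, d@B1, f@B4}   OUT={a@B4, b@B0, b@B3, c@B5, d@B0, d@B1, f@B4}

Merge at B2: IN[B2] = OUT[B1] = {a@B2, b@B1, c@B1, d@B1, f@B3}
Applying B2's transfer function to that IN value gives OUT[B2] (row B2 above).

Answer: {a@B2, b@B1, c@B2, d@B1, f@B3}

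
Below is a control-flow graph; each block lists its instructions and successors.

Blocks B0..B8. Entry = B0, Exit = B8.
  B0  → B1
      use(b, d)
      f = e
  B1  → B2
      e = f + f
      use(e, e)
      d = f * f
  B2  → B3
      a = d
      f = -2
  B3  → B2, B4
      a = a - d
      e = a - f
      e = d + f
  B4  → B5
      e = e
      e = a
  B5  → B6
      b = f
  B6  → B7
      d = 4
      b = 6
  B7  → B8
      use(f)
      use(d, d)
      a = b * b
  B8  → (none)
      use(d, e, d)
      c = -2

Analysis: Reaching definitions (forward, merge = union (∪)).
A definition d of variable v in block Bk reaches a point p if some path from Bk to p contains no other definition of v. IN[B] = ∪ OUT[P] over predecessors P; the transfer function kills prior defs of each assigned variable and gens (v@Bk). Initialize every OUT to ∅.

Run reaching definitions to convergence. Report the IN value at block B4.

Converged values:
  B0:  IN={}  OUT={f@B0}
  B1:  IN={f@B0}  OUT={d@B1, e@B1, f@B0}
  B2:  IN={a@B3, d@B1, e@B1, e@B3, f@B0, f@B2}  OUT={a@B2, d@B1, e@B1, e@B3, f@B2}
  B3:  IN={a@B2, d@B1, e@B1, e@B3, f@B2}  OUT={a@B3, d@B1, e@B3, f@B2}
  B4:  IN={a@B3, d@B1, e@B3, f@B2}  OUT={a@B3, d@B1, e@B4, f@B2}
  B5:  IN={a@B3, d@B1, e@B4, f@B2}  OUT={a@B3, b@B5, d@B1, e@B4, f@B2}
  B6:  IN={a@B3, b@B5, d@B1, e@B4, f@B2}  OUT={a@B3, b@B6, d@B6, e@B4, f@B2}
  B7:  IN={a@B3, b@B6, d@B6, e@B4, f@B2}  OUT={a@B7, b@B6, d@B6, e@B4, f@B2}
  B8:  IN={a@B7, b@B6, d@B6, e@B4, f@B2}  OUT={a@B7, b@B6, c@B8, d@B6, e@B4, f@B2}

Merge at B4: IN[B4] = OUT[B3] = {a@B3, d@B1, e@B3, f@B2}

Answer: {a@B3, d@B1, e@B3, f@B2}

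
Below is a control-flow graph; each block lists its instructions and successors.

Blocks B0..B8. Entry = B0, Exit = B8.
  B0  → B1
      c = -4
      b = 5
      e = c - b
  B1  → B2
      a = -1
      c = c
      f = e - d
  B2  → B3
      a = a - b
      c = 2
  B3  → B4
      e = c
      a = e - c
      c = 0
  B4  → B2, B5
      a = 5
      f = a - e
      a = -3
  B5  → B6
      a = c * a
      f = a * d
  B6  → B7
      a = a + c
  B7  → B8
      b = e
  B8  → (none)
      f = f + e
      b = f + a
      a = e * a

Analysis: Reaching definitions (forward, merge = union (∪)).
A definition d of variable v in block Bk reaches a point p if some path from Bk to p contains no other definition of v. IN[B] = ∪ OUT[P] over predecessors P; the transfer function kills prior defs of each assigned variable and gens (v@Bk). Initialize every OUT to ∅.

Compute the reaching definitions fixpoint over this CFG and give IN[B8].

Answer: {a@B6, b@B7, c@B3, e@B3, f@B5}

Trace:
Converged values:
  B0:   IN={}   OUT={b@B0, c@B0, e@B0}
  B1:   IN={b@B0, c@B0, e@B0}   OUT={a@B1, b@B0, c@B1, e@B0, f@B1}
  B2:   IN={a@B1, a@B4, b@B0, c@B1, c@B3, e@B0, e@B3, f@B1, f@B4}   OUT={a@B2, b@B0, c@B2, e@B0, e@B3, f@B1, f@B4}
  B3:   IN={a@B2, b@B0, c@B2, e@B0, e@B3, f@B1, f@B4}   OUT={a@B3, b@B0, c@B3, e@B3, f@B1, f@B4}
  B4:   IN={a@B3, b@B0, c@B3, e@B3, f@B1, f@B4}   OUT={a@B4, b@B0, c@B3, e@B3, f@B4}
  B5:   IN={a@B4, b@B0, c@B3, e@B3, f@B4}   OUT={a@B5, b@B0, c@B3, e@B3, f@B5}
  B6:   IN={a@B5, b@B0, c@B3, e@B3, f@B5}   OUT={a@B6, b@B0, c@B3, e@B3, f@B5}
  B7:   IN={a@B6, b@B0, c@B3, e@B3, f@B5}   OUT={a@B6, b@B7, c@B3, e@B3, f@B5}
  B8:   IN={a@B6, b@B7, c@B3, e@B3, f@B5}   OUT={a@B8, b@B8, c@B3, e@B3, f@B8}

Merge at B8: IN[B8] = OUT[B7] = {a@B6, b@B7, c@B3, e@B3, f@B5}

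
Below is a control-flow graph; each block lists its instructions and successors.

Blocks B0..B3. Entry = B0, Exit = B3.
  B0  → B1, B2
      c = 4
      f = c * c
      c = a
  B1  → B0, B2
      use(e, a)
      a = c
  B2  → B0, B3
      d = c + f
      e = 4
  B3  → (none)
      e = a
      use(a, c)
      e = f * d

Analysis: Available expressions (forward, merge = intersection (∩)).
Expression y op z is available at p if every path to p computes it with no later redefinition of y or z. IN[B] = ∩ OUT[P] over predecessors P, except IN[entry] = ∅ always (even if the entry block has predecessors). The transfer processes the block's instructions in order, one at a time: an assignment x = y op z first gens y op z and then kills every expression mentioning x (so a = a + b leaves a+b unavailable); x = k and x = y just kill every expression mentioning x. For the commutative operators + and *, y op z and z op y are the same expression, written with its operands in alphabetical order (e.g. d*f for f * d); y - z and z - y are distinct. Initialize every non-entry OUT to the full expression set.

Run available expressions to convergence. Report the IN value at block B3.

Fixpoint table:
  B0:  IN={}  OUT={}
  B1:  IN={}  OUT={}
  B2:  IN={}  OUT={c+f}
  B3:  IN={c+f}  OUT={c+f, d*f}

Merge at B3: IN[B3] = OUT[B2] = {c+f}

Answer: {c+f}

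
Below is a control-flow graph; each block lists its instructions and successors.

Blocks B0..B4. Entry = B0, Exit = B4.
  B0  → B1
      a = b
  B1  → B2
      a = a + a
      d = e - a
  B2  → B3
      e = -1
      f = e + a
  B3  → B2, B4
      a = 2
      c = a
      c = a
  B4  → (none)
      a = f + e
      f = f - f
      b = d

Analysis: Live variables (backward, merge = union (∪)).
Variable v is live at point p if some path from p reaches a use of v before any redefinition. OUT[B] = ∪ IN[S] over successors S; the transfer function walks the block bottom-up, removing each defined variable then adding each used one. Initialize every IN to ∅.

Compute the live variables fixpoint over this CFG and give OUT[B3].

Fixpoint table:
  B0:  IN={b, e}  OUT={a, e}
  B1:  IN={a, e}  OUT={a, d}
  B2:  IN={a, d}  OUT={d, e, f}
  B3:  IN={d, e, f}  OUT={a, d, e, f}
  B4:  IN={d, e, f}  OUT={}

Merge at B3: OUT[B3] = IN[B2] ⊔ IN[B4] = {a, d, e, f}

Answer: {a, d, e, f}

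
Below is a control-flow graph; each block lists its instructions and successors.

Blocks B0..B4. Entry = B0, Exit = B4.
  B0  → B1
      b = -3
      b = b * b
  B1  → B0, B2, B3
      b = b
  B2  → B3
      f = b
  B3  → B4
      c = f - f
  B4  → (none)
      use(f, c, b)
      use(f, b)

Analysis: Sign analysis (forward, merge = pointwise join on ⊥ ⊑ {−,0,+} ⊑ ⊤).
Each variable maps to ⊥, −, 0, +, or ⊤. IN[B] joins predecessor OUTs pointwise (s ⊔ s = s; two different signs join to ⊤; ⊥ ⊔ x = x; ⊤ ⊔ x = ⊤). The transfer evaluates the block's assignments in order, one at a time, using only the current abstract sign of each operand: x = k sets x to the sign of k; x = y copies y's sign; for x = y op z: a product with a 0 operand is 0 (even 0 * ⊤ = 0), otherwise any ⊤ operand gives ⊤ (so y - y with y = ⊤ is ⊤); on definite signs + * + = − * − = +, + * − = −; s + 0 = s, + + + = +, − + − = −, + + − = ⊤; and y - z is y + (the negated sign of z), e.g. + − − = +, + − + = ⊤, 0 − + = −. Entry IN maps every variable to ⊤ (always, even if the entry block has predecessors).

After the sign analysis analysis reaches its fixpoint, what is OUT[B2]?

Per-block solution:
  B0: | IN=(all ⊤) | OUT={b:+; rest ⊤}
  B1: | IN={b:+; rest ⊤} | OUT={b:+; rest ⊤}
  B2: | IN={b:+; rest ⊤} | OUT={b:+, f:+; rest ⊤}
  B3: | IN={b:+; rest ⊤} | OUT={b:+; rest ⊤}
  B4: | IN={b:+; rest ⊤} | OUT={b:+; rest ⊤}

Merge at B2: IN[B2] = OUT[B1] = {a: ⊤, b: +, c: ⊤, d: ⊤, e: ⊤, f: ⊤}
Applying B2's transfer function to that IN value gives OUT[B2] (row B2 above).

Answer: {a: ⊤, b: +, c: ⊤, d: ⊤, e: ⊤, f: +}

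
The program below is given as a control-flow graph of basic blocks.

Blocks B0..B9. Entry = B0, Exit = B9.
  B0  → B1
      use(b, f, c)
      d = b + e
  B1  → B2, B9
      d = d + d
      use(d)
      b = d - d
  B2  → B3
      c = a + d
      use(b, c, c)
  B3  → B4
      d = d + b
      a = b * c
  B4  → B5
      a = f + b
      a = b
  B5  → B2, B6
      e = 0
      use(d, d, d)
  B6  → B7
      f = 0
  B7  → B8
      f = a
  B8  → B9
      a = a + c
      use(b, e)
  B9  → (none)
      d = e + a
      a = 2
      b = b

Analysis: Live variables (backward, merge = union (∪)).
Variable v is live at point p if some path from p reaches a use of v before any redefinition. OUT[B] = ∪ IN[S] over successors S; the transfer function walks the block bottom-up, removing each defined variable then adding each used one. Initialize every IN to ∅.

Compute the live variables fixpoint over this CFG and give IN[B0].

Answer: {a, b, c, e, f}

Derivation:
Fixpoint table:
  B0: | IN={a, b, c, e, f} | OUT={a, d, e, f}
  B1: | IN={a, d, e, f} | OUT={a, b, d, e, f}
  B2: | IN={a, b, d, f} | OUT={b, c, d, f}
  B3: | IN={b, c, d, f} | OUT={b, c, d, f}
  B4: | IN={b, c, d, f} | OUT={a, b, c, d, f}
  B5: | IN={a, b, c, d, f} | OUT={a, b, c, d, e, f}
  B6: | IN={a, b, c, e} | OUT={a, b, c, e}
  B7: | IN={a, b, c, e} | OUT={a, b, c, e}
  B8: | IN={a, b, c, e} | OUT={a, b, e}
  B9: | IN={a, b, e} | OUT={}

Merge at B0: OUT[B0] = IN[B1] = {a, d, e, f}
Applying B0's transfer function to that OUT value gives IN[B0] (row B0 above).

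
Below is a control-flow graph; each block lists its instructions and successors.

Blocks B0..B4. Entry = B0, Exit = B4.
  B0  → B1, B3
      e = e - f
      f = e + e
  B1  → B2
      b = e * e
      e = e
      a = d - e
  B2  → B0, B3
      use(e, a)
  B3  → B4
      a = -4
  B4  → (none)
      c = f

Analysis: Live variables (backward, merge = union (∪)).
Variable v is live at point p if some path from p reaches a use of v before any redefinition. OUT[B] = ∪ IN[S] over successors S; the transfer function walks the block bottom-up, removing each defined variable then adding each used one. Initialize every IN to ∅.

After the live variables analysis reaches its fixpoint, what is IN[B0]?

Answer: {d, e, f}

Working:
Per-block solution:
  B0:  IN={d, e, f}  OUT={d, e, f}
  B1:  IN={d, e, f}  OUT={a, d, e, f}
  B2:  IN={a, d, e, f}  OUT={d, e, f}
  B3:  IN={f}  OUT={f}
  B4:  IN={f}  OUT={}

Merge at B0: OUT[B0] = IN[B1] ⊔ IN[B3] = {d, e, f}
Applying B0's transfer function to that OUT value gives IN[B0] (row B0 above).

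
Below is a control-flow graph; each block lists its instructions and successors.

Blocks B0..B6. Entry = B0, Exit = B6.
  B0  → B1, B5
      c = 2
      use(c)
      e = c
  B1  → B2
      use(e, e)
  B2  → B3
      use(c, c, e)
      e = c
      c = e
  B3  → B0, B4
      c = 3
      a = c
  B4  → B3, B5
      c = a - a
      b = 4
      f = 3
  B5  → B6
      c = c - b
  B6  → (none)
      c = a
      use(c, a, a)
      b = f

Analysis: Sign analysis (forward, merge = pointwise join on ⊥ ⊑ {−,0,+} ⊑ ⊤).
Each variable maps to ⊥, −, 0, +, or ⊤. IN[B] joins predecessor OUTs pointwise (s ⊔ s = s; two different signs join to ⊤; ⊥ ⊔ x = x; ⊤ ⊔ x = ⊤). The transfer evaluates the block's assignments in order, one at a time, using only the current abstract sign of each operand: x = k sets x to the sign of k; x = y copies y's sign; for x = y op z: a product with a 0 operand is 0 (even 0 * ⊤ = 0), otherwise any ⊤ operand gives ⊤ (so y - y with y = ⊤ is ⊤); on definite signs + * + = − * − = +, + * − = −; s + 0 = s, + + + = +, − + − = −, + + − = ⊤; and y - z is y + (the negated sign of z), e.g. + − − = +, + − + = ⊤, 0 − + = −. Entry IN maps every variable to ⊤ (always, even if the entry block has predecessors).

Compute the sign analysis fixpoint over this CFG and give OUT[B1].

Converged values:
  B0:  IN=(all ⊤)  OUT={c:+, e:+; rest ⊤}
  B1:  IN={c:+, e:+; rest ⊤}  OUT={c:+, e:+; rest ⊤}
  B2:  IN={c:+, e:+; rest ⊤}  OUT={c:+, e:+; rest ⊤}
  B3:  IN={e:+; rest ⊤}  OUT={a:+, c:+, e:+; rest ⊤}
  B4:  IN={a:+, c:+, e:+; rest ⊤}  OUT={a:+, b:+, e:+, f:+; rest ⊤}
  B5:  IN={e:+; rest ⊤}  OUT={e:+; rest ⊤}
  B6:  IN={e:+; rest ⊤}  OUT={e:+; rest ⊤}

Merge at B1: IN[B1] = OUT[B0] = {a: ⊤, b: ⊤, c: +, d: ⊤, e: +, f: ⊤}
Applying B1's transfer function to that IN value gives OUT[B1] (row B1 above).

Answer: {a: ⊤, b: ⊤, c: +, d: ⊤, e: +, f: ⊤}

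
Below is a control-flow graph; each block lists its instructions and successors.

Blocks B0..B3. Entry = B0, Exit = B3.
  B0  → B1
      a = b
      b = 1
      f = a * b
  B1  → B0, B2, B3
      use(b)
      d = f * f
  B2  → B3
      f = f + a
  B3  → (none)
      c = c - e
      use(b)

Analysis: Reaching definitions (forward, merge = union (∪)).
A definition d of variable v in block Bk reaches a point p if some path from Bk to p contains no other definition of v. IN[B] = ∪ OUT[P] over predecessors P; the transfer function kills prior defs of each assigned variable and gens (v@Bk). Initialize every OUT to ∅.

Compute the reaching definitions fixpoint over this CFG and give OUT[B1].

Answer: {a@B0, b@B0, d@B1, f@B0}

Derivation:
Per-block solution:
  B0:   IN={a@B0, b@B0, d@B1, f@B0}   OUT={a@B0, b@B0, d@B1, f@B0}
  B1:   IN={a@B0, b@B0, d@B1, f@B0}   OUT={a@B0, b@B0, d@B1, f@B0}
  B2:   IN={a@B0, b@B0, d@B1, f@B0}   OUT={a@B0, b@B0, d@B1, f@B2}
  B3:   IN={a@B0, b@B0, d@B1, f@B0, f@B2}   OUT={a@B0, b@B0, c@B3, d@B1, f@B0, f@B2}

Merge at B1: IN[B1] = OUT[B0] = {a@B0, b@B0, d@B1, f@B0}
Applying B1's transfer function to that IN value gives OUT[B1] (row B1 above).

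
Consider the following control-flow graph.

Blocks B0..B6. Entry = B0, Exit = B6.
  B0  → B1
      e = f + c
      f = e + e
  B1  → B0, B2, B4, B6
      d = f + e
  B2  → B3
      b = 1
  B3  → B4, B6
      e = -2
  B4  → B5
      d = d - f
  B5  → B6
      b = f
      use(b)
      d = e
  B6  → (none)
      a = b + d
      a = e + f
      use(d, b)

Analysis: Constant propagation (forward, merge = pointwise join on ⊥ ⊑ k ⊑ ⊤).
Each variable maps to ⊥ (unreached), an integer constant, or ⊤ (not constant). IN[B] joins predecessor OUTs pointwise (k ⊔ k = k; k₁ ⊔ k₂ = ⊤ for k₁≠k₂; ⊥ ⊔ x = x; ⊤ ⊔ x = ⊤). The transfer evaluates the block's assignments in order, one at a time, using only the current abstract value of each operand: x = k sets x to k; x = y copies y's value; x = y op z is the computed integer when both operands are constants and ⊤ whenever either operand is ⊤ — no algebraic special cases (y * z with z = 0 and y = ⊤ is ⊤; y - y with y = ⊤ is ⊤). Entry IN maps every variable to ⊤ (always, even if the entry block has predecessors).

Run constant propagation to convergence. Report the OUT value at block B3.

Per-block solution:
  B0:  IN=(all ⊤)  OUT=(all ⊤)
  B1:  IN=(all ⊤)  OUT=(all ⊤)
  B2:  IN=(all ⊤)  OUT={b:1; rest ⊤}
  B3:  IN={b:1; rest ⊤}  OUT={b:1, e:-2; rest ⊤}
  B4:  IN=(all ⊤)  OUT=(all ⊤)
  B5:  IN=(all ⊤)  OUT=(all ⊤)
  B6:  IN=(all ⊤)  OUT=(all ⊤)

Merge at B3: IN[B3] = OUT[B2] = {a: ⊤, b: 1, c: ⊤, d: ⊤, e: ⊤, f: ⊤}
Applying B3's transfer function to that IN value gives OUT[B3] (row B3 above).

Answer: {a: ⊤, b: 1, c: ⊤, d: ⊤, e: -2, f: ⊤}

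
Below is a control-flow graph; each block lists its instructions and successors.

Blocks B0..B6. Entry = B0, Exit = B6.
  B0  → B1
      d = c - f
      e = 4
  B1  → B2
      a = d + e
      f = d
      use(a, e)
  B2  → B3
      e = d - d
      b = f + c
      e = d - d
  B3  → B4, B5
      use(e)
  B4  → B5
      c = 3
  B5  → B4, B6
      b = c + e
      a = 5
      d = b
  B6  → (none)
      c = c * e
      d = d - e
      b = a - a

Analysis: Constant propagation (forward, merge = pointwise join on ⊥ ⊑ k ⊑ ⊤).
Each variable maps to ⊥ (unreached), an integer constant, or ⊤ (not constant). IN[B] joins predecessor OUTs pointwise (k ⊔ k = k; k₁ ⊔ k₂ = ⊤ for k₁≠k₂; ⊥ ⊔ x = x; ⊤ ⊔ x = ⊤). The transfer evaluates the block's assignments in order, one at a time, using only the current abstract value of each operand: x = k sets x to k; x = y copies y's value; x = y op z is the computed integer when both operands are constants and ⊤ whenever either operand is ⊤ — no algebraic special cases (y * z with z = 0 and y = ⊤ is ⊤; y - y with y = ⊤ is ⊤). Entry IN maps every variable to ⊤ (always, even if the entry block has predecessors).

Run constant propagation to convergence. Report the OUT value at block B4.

Per-block solution:
  B0:   IN=(all ⊤)   OUT={e:4; rest ⊤}
  B1:   IN={e:4; rest ⊤}   OUT={e:4; rest ⊤}
  B2:   IN={e:4; rest ⊤}   OUT=(all ⊤)
  B3:   IN=(all ⊤)   OUT=(all ⊤)
  B4:   IN=(all ⊤)   OUT={c:3; rest ⊤}
  B5:   IN=(all ⊤)   OUT={a:5; rest ⊤}
  B6:   IN={a:5; rest ⊤}   OUT={a:5, b:0; rest ⊤}

Merge at B4: IN[B4] = OUT[B3] ⊔ OUT[B5] = {a: ⊤, b: ⊤, c: ⊤, d: ⊤, e: ⊤, f: ⊤}
Applying B4's transfer function to that IN value gives OUT[B4] (row B4 above).

Answer: {a: ⊤, b: ⊤, c: 3, d: ⊤, e: ⊤, f: ⊤}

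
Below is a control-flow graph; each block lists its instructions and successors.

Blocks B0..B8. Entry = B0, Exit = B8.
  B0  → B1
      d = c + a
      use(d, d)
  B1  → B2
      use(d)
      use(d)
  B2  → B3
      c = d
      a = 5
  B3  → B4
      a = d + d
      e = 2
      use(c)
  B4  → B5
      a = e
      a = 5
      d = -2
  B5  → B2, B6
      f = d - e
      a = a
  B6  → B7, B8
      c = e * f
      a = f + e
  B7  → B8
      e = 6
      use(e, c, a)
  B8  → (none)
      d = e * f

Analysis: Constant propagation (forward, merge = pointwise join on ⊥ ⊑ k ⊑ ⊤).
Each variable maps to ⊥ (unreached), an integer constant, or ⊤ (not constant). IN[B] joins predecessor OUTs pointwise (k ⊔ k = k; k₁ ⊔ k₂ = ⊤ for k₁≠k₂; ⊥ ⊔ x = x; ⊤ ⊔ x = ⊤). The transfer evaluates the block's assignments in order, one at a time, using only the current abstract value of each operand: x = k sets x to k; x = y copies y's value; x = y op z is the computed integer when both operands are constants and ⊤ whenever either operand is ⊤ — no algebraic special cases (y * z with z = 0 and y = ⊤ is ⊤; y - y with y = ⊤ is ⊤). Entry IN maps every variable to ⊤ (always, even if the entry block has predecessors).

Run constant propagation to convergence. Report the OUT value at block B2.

Answer: {a: 5, b: ⊤, c: ⊤, d: ⊤, e: ⊤, f: ⊤}

Derivation:
Per-block solution:
  B0: | IN=(all ⊤) | OUT=(all ⊤)
  B1: | IN=(all ⊤) | OUT=(all ⊤)
  B2: | IN=(all ⊤) | OUT={a:5; rest ⊤}
  B3: | IN={a:5; rest ⊤} | OUT={e:2; rest ⊤}
  B4: | IN={e:2; rest ⊤} | OUT={a:5, d:-2, e:2; rest ⊤}
  B5: | IN={a:5, d:-2, e:2; rest ⊤} | OUT={a:5, d:-2, e:2, f:-4; rest ⊤}
  B6: | IN={a:5, d:-2, e:2, f:-4; rest ⊤} | OUT={a:-2, c:-8, d:-2, e:2, f:-4; rest ⊤}
  B7: | IN={a:-2, c:-8, d:-2, e:2, f:-4; rest ⊤} | OUT={a:-2, c:-8, d:-2, e:6, f:-4; rest ⊤}
  B8: | IN={a:-2, c:-8, d:-2, f:-4; rest ⊤} | OUT={a:-2, c:-8, f:-4; rest ⊤}

Merge at B2: IN[B2] = OUT[B1] ⊔ OUT[B5] = {a: ⊤, b: ⊤, c: ⊤, d: ⊤, e: ⊤, f: ⊤}
Applying B2's transfer function to that IN value gives OUT[B2] (row B2 above).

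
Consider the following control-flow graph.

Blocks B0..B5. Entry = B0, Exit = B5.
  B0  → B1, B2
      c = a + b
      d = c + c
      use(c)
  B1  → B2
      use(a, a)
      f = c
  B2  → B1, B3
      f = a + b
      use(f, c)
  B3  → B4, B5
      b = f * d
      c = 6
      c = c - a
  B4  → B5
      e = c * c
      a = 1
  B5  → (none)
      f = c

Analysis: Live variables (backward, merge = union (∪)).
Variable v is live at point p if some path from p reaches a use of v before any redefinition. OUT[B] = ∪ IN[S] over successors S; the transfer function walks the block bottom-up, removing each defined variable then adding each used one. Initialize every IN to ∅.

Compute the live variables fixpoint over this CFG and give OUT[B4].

Per-block solution:
  B0:   IN={a, b}   OUT={a, b, c, d}
  B1:   IN={a, b, c, d}   OUT={a, b, c, d}
  B2:   IN={a, b, c, d}   OUT={a, b, c, d, f}
  B3:   IN={a, d, f}   OUT={c}
  B4:   IN={c}   OUT={c}
  B5:   IN={c}   OUT={}

Merge at B4: OUT[B4] = IN[B5] = {c}

Answer: {c}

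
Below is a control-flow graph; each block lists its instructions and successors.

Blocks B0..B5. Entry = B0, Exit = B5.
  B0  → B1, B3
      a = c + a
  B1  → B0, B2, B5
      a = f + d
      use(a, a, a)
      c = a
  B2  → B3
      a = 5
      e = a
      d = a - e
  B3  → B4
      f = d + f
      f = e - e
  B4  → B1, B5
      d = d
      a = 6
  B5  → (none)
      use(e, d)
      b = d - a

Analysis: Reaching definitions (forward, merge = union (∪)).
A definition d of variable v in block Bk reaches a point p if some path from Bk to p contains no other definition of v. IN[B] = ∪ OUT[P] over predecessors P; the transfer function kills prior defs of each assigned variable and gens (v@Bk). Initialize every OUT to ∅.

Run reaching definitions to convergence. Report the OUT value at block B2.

Per-block solution:
  B0: | IN={a@B1, c@B1, d@B4, e@B2, f@B3} | OUT={a@B0, c@B1, d@B4, e@B2, f@B3}
  B1: | IN={a@B0, a@B4, c@B1, d@B4, e@B2, f@B3} | OUT={a@B1, c@B1, d@B4, e@B2, f@B3}
  B2: | IN={a@B1, c@B1, d@B4, e@B2, f@B3} | OUT={a@B2, c@B1, d@B2, e@B2, f@B3}
  B3: | IN={a@B0, a@B2, c@B1, d@B2, d@B4, e@B2, f@B3} | OUT={a@B0, a@B2, c@B1, d@B2, d@B4, e@B2, f@B3}
  B4: | IN={a@B0, a@B2, c@B1, d@B2, d@B4, e@B2, f@B3} | OUT={a@B4, c@B1, d@B4, e@B2, f@B3}
  B5: | IN={a@B1, a@B4, c@B1, d@B4, e@B2, f@B3} | OUT={a@B1, a@B4, b@B5, c@B1, d@B4, e@B2, f@B3}

Merge at B2: IN[B2] = OUT[B1] = {a@B1, c@B1, d@B4, e@B2, f@B3}
Applying B2's transfer function to that IN value gives OUT[B2] (row B2 above).

Answer: {a@B2, c@B1, d@B2, e@B2, f@B3}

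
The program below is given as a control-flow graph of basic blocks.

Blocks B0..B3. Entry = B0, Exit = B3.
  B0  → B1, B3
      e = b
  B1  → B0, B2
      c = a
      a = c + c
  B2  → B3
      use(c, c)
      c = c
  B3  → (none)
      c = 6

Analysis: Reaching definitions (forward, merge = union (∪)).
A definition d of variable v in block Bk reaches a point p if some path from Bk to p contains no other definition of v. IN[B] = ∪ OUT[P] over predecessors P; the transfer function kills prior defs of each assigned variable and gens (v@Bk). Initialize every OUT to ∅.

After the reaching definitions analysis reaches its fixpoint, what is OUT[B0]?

Answer: {a@B1, c@B1, e@B0}

Working:
Per-block solution:
  B0:   IN={a@B1, c@B1, e@B0}   OUT={a@B1, c@B1, e@B0}
  B1:   IN={a@B1, c@B1, e@B0}   OUT={a@B1, c@B1, e@B0}
  B2:   IN={a@B1, c@B1, e@B0}   OUT={a@B1, c@B2, e@B0}
  B3:   IN={a@B1, c@B1, c@B2, e@B0}   OUT={a@B1, c@B3, e@B0}

Merge at B0 (entry node, so the boundary value {} is joined with the incoming edge(s)): IN[B0] = {} ⊔ OUT[B1] = {a@B1, c@B1, e@B0}
Applying B0's transfer function to that IN value gives OUT[B0] (row B0 above).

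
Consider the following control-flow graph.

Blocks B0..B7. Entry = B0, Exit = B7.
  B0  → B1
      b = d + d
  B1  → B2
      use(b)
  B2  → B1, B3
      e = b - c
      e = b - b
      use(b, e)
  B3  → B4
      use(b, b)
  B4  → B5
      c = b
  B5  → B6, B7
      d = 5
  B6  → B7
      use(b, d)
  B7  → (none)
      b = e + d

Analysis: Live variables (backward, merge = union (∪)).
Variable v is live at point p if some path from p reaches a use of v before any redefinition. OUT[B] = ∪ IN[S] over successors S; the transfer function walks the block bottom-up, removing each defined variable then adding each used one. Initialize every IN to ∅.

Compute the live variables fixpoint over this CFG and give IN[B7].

Answer: {d, e}

Derivation:
Fixpoint table:
  B0:  IN={c, d}  OUT={b, c}
  B1:  IN={b, c}  OUT={b, c}
  B2:  IN={b, c}  OUT={b, c, e}
  B3:  IN={b, e}  OUT={b, e}
  B4:  IN={b, e}  OUT={b, e}
  B5:  IN={b, e}  OUT={b, d, e}
  B6:  IN={b, d, e}  OUT={d, e}
  B7:  IN={d, e}  OUT={}

B7 is the boundary node: OUT[B7] = {}
Applying B7's transfer function to that OUT value gives IN[B7] (row B7 above).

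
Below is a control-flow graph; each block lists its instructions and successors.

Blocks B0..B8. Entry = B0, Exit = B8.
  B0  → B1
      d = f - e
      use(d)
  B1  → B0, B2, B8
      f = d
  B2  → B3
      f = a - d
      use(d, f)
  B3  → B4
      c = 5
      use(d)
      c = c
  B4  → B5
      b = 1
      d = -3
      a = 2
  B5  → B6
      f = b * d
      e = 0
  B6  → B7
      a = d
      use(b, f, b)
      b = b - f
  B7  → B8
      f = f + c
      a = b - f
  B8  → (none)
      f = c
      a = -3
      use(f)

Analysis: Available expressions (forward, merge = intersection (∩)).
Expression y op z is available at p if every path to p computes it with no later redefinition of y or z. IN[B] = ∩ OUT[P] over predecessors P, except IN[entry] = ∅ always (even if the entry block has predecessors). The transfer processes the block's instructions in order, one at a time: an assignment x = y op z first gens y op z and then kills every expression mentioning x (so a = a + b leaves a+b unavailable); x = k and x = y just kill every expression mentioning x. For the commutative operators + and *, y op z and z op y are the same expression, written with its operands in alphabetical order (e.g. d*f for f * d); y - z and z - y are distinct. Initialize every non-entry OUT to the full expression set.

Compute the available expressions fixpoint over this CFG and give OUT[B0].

Converged values:
  B0:  IN={}  OUT={f-e}
  B1:  IN={f-e}  OUT={}
  B2:  IN={}  OUT={a-d}
  B3:  IN={a-d}  OUT={a-d}
  B4:  IN={a-d}  OUT={}
  B5:  IN={}  OUT={b*d}
  B6:  IN={b*d}  OUT={}
  B7:  IN={}  OUT={b-f}
  B8:  IN={}  OUT={}

Merge at B0 (entry node, so the boundary value {} is joined with the incoming edge(s)): IN[B0] = {} ∩ OUT[B1] = {}
Applying B0's transfer function to that IN value gives OUT[B0] (row B0 above).

Answer: {f-e}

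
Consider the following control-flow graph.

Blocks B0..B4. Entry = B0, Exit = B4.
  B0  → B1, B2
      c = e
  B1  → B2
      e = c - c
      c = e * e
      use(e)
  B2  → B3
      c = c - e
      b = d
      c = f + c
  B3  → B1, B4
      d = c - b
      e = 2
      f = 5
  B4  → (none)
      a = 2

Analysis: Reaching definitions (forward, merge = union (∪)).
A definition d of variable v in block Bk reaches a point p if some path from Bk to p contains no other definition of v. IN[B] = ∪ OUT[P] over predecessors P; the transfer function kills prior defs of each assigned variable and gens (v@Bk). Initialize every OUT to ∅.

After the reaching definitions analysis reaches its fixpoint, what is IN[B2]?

Fixpoint table:
  B0:   IN={}   OUT={c@B0}
  B1:   IN={b@B2, c@B0, c@B2, d@B3, e@B3, f@B3}   OUT={b@B2, c@B1, d@B3, e@B1, f@B3}
  B2:   IN={b@B2, c@B0, c@B1, d@B3, e@B1, f@B3}   OUT={b@B2, c@B2, d@B3, e@B1, f@B3}
  B3:   IN={b@B2, c@B2, d@B3, e@B1, f@B3}   OUT={b@B2, c@B2, d@B3, e@B3, f@B3}
  B4:   IN={b@B2, c@B2, d@B3, e@B3, f@B3}   OUT={a@B4, b@B2, c@B2, d@B3, e@B3, f@B3}

Merge at B2: IN[B2] = OUT[B0] ⊔ OUT[B1] = {b@B2, c@B0, c@B1, d@B3, e@B1, f@B3}

Answer: {b@B2, c@B0, c@B1, d@B3, e@B1, f@B3}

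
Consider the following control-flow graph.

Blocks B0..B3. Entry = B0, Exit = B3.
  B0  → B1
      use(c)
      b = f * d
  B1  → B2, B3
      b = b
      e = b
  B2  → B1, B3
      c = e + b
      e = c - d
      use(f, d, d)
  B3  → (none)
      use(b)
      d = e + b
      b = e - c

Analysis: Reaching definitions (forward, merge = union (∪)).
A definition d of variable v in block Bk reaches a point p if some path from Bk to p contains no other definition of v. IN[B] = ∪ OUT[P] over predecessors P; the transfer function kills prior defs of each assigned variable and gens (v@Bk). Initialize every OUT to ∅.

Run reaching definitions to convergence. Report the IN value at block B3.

Per-block solution:
  B0:  IN={}  OUT={b@B0}
  B1:  IN={b@B0, b@B1, c@B2, e@B2}  OUT={b@B1, c@B2, e@B1}
  B2:  IN={b@B1, c@B2, e@B1}  OUT={b@B1, c@B2, e@B2}
  B3:  IN={b@B1, c@B2, e@B1, e@B2}  OUT={b@B3, c@B2, d@B3, e@B1, e@B2}

Merge at B3: IN[B3] = OUT[B1] ⊔ OUT[B2] = {b@B1, c@B2, e@B1, e@B2}

Answer: {b@B1, c@B2, e@B1, e@B2}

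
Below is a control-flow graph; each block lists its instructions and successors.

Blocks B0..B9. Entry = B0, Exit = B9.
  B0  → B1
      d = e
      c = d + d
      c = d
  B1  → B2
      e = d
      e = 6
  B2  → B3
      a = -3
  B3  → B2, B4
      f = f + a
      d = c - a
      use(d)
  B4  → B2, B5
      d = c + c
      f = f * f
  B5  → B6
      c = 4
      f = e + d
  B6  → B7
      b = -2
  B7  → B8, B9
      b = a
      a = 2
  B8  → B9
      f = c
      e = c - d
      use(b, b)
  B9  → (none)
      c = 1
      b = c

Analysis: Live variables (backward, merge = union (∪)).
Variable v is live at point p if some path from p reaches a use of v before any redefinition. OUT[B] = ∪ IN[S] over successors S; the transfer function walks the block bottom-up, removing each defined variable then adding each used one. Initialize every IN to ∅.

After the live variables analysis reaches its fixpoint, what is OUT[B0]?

Converged values:
  B0: | IN={e, f} | OUT={c, d, f}
  B1: | IN={c, d, f} | OUT={c, e, f}
  B2: | IN={c, e, f} | OUT={a, c, e, f}
  B3: | IN={a, c, e, f} | OUT={a, c, e, f}
  B4: | IN={a, c, e, f} | OUT={a, c, d, e, f}
  B5: | IN={a, d, e} | OUT={a, c, d}
  B6: | IN={a, c, d} | OUT={a, c, d}
  B7: | IN={a, c, d} | OUT={b, c, d}
  B8: | IN={b, c, d} | OUT={}
  B9: | IN={} | OUT={}

Merge at B0: OUT[B0] = IN[B1] = {c, d, f}

Answer: {c, d, f}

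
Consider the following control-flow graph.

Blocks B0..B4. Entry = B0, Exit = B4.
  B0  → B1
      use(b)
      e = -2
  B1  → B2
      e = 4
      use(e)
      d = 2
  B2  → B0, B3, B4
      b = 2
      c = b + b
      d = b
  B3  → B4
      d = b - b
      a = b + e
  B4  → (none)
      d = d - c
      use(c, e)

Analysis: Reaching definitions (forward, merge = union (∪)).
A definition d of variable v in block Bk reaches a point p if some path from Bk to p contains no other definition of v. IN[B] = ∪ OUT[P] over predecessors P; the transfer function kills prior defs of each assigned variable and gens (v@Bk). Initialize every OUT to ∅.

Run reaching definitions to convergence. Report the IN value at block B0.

Converged values:
  B0:   IN={b@B2, c@B2, d@B2, e@B1}   OUT={b@B2, c@B2, d@B2, e@B0}
  B1:   IN={b@B2, c@B2, d@B2, e@B0}   OUT={b@B2, c@B2, d@B1, e@B1}
  B2:   IN={b@B2, c@B2, d@B1, e@B1}   OUT={b@B2, c@B2, d@B2, e@B1}
  B3:   IN={b@B2, c@B2, d@B2, e@B1}   OUT={a@B3, b@B2, c@B2, d@B3, e@B1}
  B4:   IN={a@B3, b@B2, c@B2, d@B2, d@B3, e@B1}   OUT={a@B3, b@B2, c@B2, d@B4, e@B1}

Merge at B0 (entry node, so the boundary value {} is joined with the incoming edge(s)): IN[B0] = {} ⊔ OUT[B2] = {b@B2, c@B2, d@B2, e@B1}

Answer: {b@B2, c@B2, d@B2, e@B1}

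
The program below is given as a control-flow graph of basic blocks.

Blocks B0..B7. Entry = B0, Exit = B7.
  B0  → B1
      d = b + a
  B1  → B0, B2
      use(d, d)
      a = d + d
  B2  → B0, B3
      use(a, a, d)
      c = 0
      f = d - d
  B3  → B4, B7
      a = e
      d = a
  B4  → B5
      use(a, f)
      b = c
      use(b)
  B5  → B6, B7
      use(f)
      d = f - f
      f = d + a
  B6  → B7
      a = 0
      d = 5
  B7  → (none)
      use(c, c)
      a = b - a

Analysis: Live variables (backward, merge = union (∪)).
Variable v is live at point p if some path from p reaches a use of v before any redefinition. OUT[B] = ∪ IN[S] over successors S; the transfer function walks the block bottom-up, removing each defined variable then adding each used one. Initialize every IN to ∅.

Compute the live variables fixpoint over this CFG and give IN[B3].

Fixpoint table:
  B0:  IN={a, b, e}  OUT={b, d, e}
  B1:  IN={b, d, e}  OUT={a, b, d, e}
  B2:  IN={a, b, d, e}  OUT={a, b, c, e, f}
  B3:  IN={b, c, e, f}  OUT={a, b, c, f}
  B4:  IN={a, c, f}  OUT={a, b, c, f}
  B5:  IN={a, b, c, f}  OUT={a, b, c}
  B6:  IN={b, c}  OUT={a, b, c}
  B7:  IN={a, b, c}  OUT={}

Merge at B3: OUT[B3] = IN[B4] ⊔ IN[B7] = {a, b, c, f}
Applying B3's transfer function to that OUT value gives IN[B3] (row B3 above).

Answer: {b, c, e, f}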